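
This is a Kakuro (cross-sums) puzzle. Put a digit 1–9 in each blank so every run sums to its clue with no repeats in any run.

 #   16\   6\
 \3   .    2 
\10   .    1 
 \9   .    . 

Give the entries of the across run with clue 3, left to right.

1, 2

3 in 2 cells must be {1,2}; 6 in 3 cells must be {1,2,3}.
R1C1 = 3 − 2 = 1 completes the 3 across.
R2C1 = 10 − 1 = 9 completes the 10 across.
R3C1 = 16 − 10 = 6 completes the 16 down.
R3C2 = 9 − 6 = 3 completes the 9 across.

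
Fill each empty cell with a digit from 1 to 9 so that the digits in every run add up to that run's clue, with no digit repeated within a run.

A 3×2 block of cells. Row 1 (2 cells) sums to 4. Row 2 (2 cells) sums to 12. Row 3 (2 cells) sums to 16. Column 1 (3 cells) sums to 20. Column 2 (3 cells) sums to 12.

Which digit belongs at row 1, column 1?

4 in 2 cells must be {1,3}; 16 in 2 cells must be {7,9}.
The 4 across and the 20 down share only 3, so (1,1) = 3.
(1,2) = 4 − 3 = 1 completes the 4 across.
Given what's placed, (3,1) must be 9 to fit the 16 across and 20 down.
(3,2) = 16 − 9 = 7 completes the 16 across.
(2,1) = 20 − 12 = 8 completes the 20 down.
(2,2) = 12 − 8 = 4 completes the 12 across.

3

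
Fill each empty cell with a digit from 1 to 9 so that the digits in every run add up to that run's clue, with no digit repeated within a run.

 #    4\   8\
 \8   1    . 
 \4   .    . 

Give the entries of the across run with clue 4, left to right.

3, 1

4 in 2 cells must be {1,3}.
R1C2 = 8 − 1 = 7 completes the 8 across.
R2C1 = 4 − 1 = 3 completes the 4 down.
R2C2 = 4 − 3 = 1 completes the 4 across.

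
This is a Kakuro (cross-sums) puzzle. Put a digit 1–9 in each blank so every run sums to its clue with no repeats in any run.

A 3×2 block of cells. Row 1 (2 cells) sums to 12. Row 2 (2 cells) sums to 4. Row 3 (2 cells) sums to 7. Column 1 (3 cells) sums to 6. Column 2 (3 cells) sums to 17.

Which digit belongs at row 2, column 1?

4 in 2 cells must be {1,3}; 6 in 3 cells must be {1,2,3}.
The 12 across and the 6 down share only 3, so (1,1) = 3.
(1,2) = 12 − 3 = 9 completes the 12 across.
Given what's placed, (2,1) must be 1 to fit the 4 across and 6 down.
(2,2) = 4 − 1 = 3 completes the 4 across.
(3,1) = 6 − 4 = 2 completes the 6 down.
(3,2) = 7 − 2 = 5 completes the 7 across.

1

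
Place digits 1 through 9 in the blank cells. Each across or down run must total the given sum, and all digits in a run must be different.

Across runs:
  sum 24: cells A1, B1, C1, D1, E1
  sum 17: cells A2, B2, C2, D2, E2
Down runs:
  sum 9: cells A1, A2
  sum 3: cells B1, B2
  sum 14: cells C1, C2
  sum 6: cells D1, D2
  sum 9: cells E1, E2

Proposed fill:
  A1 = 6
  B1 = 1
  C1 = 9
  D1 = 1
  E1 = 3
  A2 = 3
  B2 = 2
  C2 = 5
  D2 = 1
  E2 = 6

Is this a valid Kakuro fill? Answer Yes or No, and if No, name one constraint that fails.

No — the across run A1–E1 sums to 20, not 24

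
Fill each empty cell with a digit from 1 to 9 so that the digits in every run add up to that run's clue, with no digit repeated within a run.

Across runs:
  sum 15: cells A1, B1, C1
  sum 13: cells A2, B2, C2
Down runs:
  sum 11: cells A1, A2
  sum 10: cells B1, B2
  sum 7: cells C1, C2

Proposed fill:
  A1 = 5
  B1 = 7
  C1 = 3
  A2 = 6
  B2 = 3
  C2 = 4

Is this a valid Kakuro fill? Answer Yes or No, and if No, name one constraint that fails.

Yes

Across: 5+7+3=15; 6+3+4=13. Down: 5+6=11; 7+3=10; 3+4=7. No digit repeats within any run.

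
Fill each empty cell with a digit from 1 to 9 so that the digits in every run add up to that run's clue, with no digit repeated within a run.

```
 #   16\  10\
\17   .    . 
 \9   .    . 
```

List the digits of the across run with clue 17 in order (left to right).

9 8

17 in 2 cells must be {8,9}; 16 in 2 cells must be {7,9}.
The 17 across and the 16 down share only 9, so R1C1 = 9.
R1C2 = 17 − 9 = 8 completes the 17 across.
R2C1 = 16 − 9 = 7 completes the 16 down.
R2C2 = 9 − 7 = 2 completes the 9 across.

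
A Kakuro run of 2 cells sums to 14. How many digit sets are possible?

2 distinct digits from 1–9 sum between 3 and 17.
Enumerating: {5,9}, {6,8}.

2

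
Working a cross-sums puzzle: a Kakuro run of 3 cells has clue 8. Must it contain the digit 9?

No

Counterexample: {1,2,5} sums to 8 without using 9.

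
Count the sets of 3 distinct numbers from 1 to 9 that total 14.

8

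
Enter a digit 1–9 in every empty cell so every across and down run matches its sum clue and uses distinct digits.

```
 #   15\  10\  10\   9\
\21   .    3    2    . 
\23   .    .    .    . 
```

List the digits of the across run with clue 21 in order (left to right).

9 3 2 7

R1C4 = 7: the only remaining digit allowed by both the 21 across and the 9 down.
R2C2 = 10 − 3 = 7 completes the 10 down.
R2C3 = 10 − 2 = 8 completes the 10 down.
R2C4 = 9 − 7 = 2 completes the 9 down.
R1C1 = 21 − 12 = 9 completes the 21 across.
R2C1 = 23 − 17 = 6 completes the 23 across.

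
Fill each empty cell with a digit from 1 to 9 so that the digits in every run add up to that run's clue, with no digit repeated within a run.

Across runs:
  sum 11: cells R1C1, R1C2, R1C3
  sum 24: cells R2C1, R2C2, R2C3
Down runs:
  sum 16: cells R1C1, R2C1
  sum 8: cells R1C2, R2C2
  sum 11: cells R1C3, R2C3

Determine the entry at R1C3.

3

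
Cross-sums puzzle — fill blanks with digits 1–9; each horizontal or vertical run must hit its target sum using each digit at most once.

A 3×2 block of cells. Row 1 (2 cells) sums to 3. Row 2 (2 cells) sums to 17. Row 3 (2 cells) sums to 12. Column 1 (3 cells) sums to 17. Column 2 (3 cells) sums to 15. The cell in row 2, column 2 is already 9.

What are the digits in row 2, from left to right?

3 in 2 cells must be {1,2}; 17 in 2 cells must be {8,9}.
(2,1) = 17 − 9 = 8 completes the 17 across.
(1,1) = 2: the only remaining digit allowed by both the 3 across and the 17 down.
(1,2) = 3 − 2 = 1 completes the 3 across.
(3,1) = 17 − 10 = 7 completes the 17 down.
(3,2) = 12 − 7 = 5 completes the 12 across.

8, 9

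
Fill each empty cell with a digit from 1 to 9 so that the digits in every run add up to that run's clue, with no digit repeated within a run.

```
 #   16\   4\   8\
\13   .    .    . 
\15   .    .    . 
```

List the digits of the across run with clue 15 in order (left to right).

7 3 5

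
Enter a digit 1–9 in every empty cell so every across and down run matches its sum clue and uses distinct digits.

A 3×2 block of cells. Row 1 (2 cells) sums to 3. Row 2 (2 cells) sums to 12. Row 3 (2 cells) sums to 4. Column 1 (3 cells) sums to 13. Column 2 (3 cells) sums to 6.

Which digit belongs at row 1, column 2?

2

3 in 2 cells must be {1,2}; 4 in 2 cells must be {1,3}; 6 in 3 cells must be {1,2,3}.
The 12 across and the 6 down share only 3, so (2,2) = 3.
Given what's placed, (3,2) must be 1 to fit the 4 across and 6 down.
(1,2) = 6 − 4 = 2 completes the 6 down.
(2,1) = 12 − 3 = 9 completes the 12 across.
(3,1) = 4 − 1 = 3 completes the 4 across.
(1,1) = 3 − 2 = 1 completes the 3 across.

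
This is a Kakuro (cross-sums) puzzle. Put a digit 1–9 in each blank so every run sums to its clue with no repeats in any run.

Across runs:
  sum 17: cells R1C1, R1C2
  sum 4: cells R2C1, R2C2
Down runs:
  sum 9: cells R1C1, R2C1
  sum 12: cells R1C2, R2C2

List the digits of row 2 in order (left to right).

17 in 2 cells must be {8,9}; 4 in 2 cells must be {1,3}.
The 17 across and the 9 down share only 8, so R1C1 = 8.
R1C2 = 17 − 8 = 9 completes the 17 across.
R2C1 = 9 − 8 = 1 completes the 9 down.
R2C2 = 4 − 1 = 3 completes the 4 across.

1 3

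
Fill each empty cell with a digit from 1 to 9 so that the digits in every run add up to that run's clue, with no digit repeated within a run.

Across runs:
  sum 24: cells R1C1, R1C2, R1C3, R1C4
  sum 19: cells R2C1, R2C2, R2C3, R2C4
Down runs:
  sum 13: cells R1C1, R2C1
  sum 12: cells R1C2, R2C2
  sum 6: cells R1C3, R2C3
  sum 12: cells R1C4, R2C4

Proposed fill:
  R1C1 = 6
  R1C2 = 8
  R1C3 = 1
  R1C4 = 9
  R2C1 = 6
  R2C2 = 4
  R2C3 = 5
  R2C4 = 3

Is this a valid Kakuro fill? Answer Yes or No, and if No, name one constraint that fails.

No — the across run R2C1–R2C4 sums to 18, not 19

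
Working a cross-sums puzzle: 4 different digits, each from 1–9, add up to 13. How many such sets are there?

3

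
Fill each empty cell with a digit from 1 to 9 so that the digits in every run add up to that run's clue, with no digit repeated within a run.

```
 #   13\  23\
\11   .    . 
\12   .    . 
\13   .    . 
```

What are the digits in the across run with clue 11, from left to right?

2 9

23 in 3 cells must be {6,8,9}.
Nothing is forced directly, so branch on R1C2, whose candidates are 6 or 8 or 9. If R1C2 = 6: that forces R1C1 = 5, R2C1 = 7, after which R2C2 would have to be in {5} for the 12 across but in {8,9} for the 23 down — contradiction. If R1C2 = 8: that forces R1C1 = 3, R2C2 = 9, R3C2 = 6, after which R2C1 would have to be in {3} for the 12 across but in {1,2,4,6,8,9} for the 13 down — contradiction. So R1C2 = 9.
R1C1 = 11 − 9 = 2 completes the 11 across.
Given what's placed, R2C2 must be 8 to fit the 12 across and 23 down.
R3C2 = 23 − 17 = 6 completes the 23 down.
R2C1 = 12 − 8 = 4 completes the 12 across.
R3C1 = 13 − 6 = 7 completes the 13 across.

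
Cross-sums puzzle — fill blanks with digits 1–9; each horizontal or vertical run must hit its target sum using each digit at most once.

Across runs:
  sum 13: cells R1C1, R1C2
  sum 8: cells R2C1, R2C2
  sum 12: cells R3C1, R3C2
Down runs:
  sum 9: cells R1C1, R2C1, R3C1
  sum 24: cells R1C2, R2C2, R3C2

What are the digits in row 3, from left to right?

3, 9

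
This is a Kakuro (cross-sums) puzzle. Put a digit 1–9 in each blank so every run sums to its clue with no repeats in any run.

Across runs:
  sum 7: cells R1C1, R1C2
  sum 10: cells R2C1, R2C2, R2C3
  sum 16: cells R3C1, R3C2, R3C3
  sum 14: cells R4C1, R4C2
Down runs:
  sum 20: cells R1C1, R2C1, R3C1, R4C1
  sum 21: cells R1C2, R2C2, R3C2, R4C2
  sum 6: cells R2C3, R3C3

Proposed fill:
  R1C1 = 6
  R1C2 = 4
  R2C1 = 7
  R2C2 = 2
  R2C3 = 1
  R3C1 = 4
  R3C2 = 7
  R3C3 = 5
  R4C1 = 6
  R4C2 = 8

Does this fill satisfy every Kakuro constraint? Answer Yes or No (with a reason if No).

No — the down run R1C1–R4C1 sums to 23, not 20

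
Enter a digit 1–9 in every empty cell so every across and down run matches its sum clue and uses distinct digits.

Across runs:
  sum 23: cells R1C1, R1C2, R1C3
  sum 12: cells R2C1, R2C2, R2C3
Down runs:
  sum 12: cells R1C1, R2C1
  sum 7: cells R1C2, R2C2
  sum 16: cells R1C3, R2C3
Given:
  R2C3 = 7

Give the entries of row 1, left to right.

8 6 9

23 in 3 cells must be {6,8,9}; 16 in 2 cells must be {7,9}.
The 23 across and the 7 down share only 6, so R1C2 = 6.
R1C3 = 16 − 7 = 9 completes the 16 down.
R2C2 = 7 − 6 = 1 completes the 7 down.
R1C1 = 23 − 15 = 8 completes the 23 across.
R2C1 = 12 − 8 = 4 completes the 12 across.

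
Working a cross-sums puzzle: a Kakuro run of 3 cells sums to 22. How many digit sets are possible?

3 distinct digits from 1–9 sum between 6 and 24.
Enumerating: {5,8,9}, {6,7,9}.

2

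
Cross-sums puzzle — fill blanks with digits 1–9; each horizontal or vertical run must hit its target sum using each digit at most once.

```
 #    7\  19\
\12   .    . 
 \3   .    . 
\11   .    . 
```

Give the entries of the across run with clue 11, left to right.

2 9

3 in 2 cells must be {1,2}; 7 in 3 cells must be {1,2,4}.
The 12 across and the 7 down share only 4, so R1C1 = 4.
R1C2 = 12 − 4 = 8 completes the 12 across.
Given what's placed, R2C2 must be 2 to fit the 3 across and 19 down.
R3C1 = 2: the only remaining digit allowed by both the 11 across and the 7 down.
R3C2 = 11 − 2 = 9 completes the 11 across.
R2C1 = 3 − 2 = 1 completes the 3 across.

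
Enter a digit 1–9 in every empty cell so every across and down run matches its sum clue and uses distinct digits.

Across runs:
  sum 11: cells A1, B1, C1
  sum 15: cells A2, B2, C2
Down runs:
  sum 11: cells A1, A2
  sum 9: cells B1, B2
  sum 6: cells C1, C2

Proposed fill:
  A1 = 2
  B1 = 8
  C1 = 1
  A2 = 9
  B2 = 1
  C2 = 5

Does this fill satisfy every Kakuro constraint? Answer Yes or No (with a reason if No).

Yes

Across: 2+8+1=11; 9+1+5=15. Down: 2+9=11; 8+1=9; 1+5=6. No digit repeats within any run.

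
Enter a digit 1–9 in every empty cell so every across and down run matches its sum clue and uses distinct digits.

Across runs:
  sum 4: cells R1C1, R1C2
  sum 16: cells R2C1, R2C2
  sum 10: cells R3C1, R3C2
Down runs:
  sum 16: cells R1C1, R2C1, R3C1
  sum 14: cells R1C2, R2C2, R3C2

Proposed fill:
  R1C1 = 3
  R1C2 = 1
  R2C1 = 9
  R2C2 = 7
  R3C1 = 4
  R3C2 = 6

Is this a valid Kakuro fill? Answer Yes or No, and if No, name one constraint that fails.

Yes

Across: 3+1=4; 9+7=16; 4+6=10. Down: 3+9+4=16; 1+7+6=14. No digit repeats within any run.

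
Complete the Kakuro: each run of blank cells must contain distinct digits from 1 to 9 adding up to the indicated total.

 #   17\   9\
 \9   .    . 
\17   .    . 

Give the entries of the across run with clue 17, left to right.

9 8

17 in 2 cells must be {8,9}.
The 9 across and the 17 down share only 8, so R1C1 = 8.
R1C2 = 9 − 8 = 1 completes the 9 across.
R2C1 = 17 − 8 = 9 completes the 17 down.
R2C2 = 17 − 9 = 8 completes the 17 across.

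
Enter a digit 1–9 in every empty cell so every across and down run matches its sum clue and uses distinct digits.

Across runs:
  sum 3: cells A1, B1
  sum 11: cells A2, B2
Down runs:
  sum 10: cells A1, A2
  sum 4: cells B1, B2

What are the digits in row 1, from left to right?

2, 1

3 in 2 cells must be {1,2}; 4 in 2 cells must be {1,3}.
The 3 across and the 4 down share only 1, so B1 = 1.
B2 = 4 − 1 = 3 completes the 4 down.
A1 = 3 − 1 = 2 completes the 3 across.
A2 = 11 − 3 = 8 completes the 11 across.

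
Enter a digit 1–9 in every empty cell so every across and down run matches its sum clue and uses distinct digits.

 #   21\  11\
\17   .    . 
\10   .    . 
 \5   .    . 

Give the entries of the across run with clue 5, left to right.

17 in 2 cells must be {8,9}.
The 17 across and the 11 down share only 8, so R1C2 = 8.
The 5 across and the 21 down share only 4, so R3C1 = 4.
R3C2 = 5 − 4 = 1 completes the 5 across.
R1C1 = 17 − 8 = 9 completes the 17 across.
R2C1 = 21 − 13 = 8 completes the 21 down.
R2C2 = 10 − 8 = 2 completes the 10 across.

4 1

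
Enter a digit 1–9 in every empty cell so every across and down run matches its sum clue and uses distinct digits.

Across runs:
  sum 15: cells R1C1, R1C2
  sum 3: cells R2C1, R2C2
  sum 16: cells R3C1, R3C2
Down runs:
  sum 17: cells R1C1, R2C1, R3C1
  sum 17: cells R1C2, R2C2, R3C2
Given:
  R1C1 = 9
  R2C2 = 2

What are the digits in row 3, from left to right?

7, 9

3 in 2 cells must be {1,2}; 16 in 2 cells must be {7,9}.
R1C2 = 15 − 9 = 6 completes the 15 across.
R2C1 = 3 − 2 = 1 completes the 3 across.
R3C1 = 17 − 10 = 7 completes the 17 down.
R3C2 = 16 − 7 = 9 completes the 16 across.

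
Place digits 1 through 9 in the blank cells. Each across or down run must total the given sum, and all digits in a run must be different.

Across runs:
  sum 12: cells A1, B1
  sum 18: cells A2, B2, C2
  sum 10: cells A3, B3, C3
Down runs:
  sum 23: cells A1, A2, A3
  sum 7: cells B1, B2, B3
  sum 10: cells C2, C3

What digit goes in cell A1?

23 in 3 cells must be {6,8,9}; 7 in 3 cells must be {1,2,4}.
Only 4 fits B1 under both its across sum 12 and down sum 7.
The 10 across and the 23 down share only 6, so A3 = 6.
B3 = 1: the only remaining digit allowed by both the 10 across and the 7 down.
C3 = 10 − 7 = 3 completes the 10 across.
A1 = 12 − 4 = 8 completes the 12 across.

8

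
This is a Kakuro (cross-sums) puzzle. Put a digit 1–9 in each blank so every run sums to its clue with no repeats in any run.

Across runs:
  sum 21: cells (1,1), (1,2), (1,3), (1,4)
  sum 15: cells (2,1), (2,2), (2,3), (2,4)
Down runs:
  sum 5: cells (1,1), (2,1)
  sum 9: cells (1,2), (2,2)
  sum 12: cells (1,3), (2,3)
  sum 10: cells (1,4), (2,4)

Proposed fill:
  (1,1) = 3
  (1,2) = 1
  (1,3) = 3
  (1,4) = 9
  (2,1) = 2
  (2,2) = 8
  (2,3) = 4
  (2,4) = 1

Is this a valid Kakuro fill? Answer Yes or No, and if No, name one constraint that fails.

No — the across run (1,1)–(1,4) sums to 16, not 21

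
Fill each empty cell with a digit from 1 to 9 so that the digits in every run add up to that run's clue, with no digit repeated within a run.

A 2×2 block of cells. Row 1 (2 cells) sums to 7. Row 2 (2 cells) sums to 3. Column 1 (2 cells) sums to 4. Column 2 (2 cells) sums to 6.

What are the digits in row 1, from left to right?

3 4

3 in 2 cells must be {1,2}; 4 in 2 cells must be {1,3}.
The 3 across and the 4 down share only 1, so (2,1) = 1.
(2,2) = 3 − 1 = 2 completes the 3 across.
(1,1) = 4 − 1 = 3 completes the 4 down.
(1,2) = 7 − 3 = 4 completes the 7 across.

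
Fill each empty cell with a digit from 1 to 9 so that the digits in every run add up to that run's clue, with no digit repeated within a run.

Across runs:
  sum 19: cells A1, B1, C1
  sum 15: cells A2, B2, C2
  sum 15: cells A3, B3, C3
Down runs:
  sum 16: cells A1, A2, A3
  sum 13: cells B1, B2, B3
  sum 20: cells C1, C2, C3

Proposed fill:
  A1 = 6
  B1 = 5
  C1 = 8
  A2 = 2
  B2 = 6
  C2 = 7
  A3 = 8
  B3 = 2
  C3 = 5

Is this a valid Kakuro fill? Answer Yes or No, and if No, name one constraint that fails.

Yes

Across: 6+5+8=19; 2+6+7=15; 8+2+5=15. Down: 6+2+8=16; 5+6+2=13; 8+7+5=20. No digit repeats within any run.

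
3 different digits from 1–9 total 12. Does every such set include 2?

No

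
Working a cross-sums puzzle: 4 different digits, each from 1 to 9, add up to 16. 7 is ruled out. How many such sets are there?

5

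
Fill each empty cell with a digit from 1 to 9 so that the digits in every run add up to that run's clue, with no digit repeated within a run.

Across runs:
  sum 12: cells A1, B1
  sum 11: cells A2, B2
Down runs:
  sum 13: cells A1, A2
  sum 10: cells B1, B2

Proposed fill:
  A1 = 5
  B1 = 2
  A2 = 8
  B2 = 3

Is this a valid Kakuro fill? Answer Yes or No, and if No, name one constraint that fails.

No — the down run B1–B2 sums to 5, not 10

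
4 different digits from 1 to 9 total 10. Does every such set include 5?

No

The only way to make 10 from 4 distinct digits is {1,2,3,4}, which does not contain 5.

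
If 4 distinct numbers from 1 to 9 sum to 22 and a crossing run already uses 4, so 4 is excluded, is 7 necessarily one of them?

No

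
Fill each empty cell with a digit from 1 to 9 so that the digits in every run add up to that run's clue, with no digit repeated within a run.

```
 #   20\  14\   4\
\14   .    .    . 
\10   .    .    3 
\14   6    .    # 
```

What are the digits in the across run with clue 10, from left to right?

4 in 2 cells must be {1,3}.
R1C3 = 4 − 3 = 1 completes the 4 down.
R2C1 = 5: the only remaining digit allowed by both the 10 across and the 20 down.
R2C2 = 10 − 8 = 2 completes the 10 across.
R3C2 = 14 − 6 = 8 completes the 14 across.
R1C1 = 20 − 11 = 9 completes the 20 down.
R1C2 = 14 − 10 = 4 completes the 14 across.

5, 2, 3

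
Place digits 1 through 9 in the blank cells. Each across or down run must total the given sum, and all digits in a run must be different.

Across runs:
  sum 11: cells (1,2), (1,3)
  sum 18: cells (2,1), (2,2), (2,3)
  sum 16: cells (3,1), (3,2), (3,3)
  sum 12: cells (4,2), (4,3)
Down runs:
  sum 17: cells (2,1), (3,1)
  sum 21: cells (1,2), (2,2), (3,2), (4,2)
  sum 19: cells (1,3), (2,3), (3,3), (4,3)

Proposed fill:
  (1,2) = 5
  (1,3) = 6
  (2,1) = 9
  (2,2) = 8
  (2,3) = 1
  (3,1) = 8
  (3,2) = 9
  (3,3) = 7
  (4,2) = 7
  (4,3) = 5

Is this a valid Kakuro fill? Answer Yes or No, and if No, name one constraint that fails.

No — the across run (3,1)–(3,3) sums to 24, not 16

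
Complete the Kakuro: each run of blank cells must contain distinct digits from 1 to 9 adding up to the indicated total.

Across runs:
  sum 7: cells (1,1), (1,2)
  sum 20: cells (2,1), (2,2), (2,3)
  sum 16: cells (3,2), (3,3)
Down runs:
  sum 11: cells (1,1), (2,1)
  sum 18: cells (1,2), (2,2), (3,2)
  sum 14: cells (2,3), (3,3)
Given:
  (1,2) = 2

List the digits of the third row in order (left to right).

16 in 2 cells must be {7,9}.
(1,1) = 7 − 2 = 5 completes the 7 across.
(2,1) = 11 − 5 = 6 completes the 11 down.
(2,2) = 9: the only remaining digit allowed by both the 20 across and the 18 down.
(2,3) = 20 − 15 = 5 completes the 20 across.
(3,2) = 18 − 11 = 7 completes the 18 down.
(3,3) = 16 − 7 = 9 completes the 16 across.

7, 9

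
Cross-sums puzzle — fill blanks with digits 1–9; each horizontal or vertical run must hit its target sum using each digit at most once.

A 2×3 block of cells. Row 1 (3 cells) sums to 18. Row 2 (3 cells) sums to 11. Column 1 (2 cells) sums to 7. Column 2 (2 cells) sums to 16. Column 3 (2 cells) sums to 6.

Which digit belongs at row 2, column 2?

7

16 in 2 cells must be {7,9}.
The 11 across and the 16 down share only 7, so (2,2) = 7.
Given what's placed, (2,3) must be 1 to fit the 11 across and 6 down.
(1,2) = 16 − 7 = 9 completes the 16 down.
(1,3) = 6 − 1 = 5 completes the 6 down.
(2,1) = 11 − 8 = 3 completes the 11 across.
(1,1) = 18 − 14 = 4 completes the 18 across.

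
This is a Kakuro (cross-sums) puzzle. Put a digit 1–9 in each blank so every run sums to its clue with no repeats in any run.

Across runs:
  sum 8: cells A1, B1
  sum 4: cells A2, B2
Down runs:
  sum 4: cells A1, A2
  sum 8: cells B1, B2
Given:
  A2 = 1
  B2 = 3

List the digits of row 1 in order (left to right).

4 in 2 cells must be {1,3}.
A1 = 4 − 1 = 3 completes the 4 down.
B1 = 8 − 3 = 5 completes the 8 across.

3 5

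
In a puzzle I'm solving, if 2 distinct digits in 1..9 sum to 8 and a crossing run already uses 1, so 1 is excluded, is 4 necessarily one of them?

Counterexample: {2,6} sums to 8 under that restriction without using 4.

No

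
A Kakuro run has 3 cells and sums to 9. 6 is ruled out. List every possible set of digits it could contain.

3 distinct digits from 1–9 sum between 6 and 24.
Dropping sets that contain 6.

{1,3,5}; {2,3,4}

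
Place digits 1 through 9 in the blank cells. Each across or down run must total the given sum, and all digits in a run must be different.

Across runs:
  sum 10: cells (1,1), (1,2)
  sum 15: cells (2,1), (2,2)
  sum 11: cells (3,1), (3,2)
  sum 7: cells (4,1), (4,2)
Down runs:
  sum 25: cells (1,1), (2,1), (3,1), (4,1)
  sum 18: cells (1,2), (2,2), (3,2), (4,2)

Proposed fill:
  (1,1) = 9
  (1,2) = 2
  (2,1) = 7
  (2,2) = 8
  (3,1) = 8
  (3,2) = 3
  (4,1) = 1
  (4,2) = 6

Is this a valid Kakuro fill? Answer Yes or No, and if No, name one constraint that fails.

No — the across run (1,1)–(1,2) sums to 11, not 10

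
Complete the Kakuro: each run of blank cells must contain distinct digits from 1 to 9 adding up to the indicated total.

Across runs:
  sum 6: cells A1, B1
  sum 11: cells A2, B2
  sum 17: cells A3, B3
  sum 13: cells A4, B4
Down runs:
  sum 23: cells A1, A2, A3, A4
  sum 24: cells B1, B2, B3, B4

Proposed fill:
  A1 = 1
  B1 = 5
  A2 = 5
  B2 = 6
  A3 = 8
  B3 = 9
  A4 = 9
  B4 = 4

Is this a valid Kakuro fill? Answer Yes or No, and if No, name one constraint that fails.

Yes

Across: 1+5=6; 5+6=11; 8+9=17; 9+4=13. Down: 1+5+8+9=23; 5+6+9+4=24. No digit repeats within any run.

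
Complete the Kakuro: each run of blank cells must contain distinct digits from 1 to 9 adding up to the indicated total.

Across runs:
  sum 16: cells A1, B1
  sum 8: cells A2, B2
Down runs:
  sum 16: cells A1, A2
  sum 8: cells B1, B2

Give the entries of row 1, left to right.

16 in 2 cells must be {7,9}.
The 16 across and the 8 down share only 7, so B1 = 7.
The 8 across and the 16 down share only 7, so A2 = 7.
B2 = 8 − 7 = 1 completes the 8 across.
A1 = 16 − 7 = 9 completes the 16 across.

9, 7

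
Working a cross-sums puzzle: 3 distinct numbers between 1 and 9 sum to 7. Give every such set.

{1,2,4}

3 distinct digits from 1–9 sum between 6 and 24.
Only one set works: {1,2,4}.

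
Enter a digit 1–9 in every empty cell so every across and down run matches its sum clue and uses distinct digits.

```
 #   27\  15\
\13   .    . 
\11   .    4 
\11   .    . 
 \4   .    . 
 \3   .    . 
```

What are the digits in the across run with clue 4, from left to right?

4 in 2 cells must be {1,3}; 3 in 2 cells must be {1,2}; 15 in 5 cells must be {1,2,3,4,5}.
Given what's placed, R1C2 must be 5 to fit the 13 across and 15 down.
R2C1 = 11 − 4 = 7 completes the 11 across.
R1C1 = 13 − 5 = 8 completes the 13 across.
No cell is forced outright now. R3C2 can only be 2 or 3 (the digits allowed by both its 11 across and its 15 down). If R3C2 = 3: then R3C1 would have to be in {8} for the 11 across but in {1,2,3,4,5,6,9} for the 27 down — contradiction. So R3C2 = 2.
R3C1 = 11 − 2 = 9 completes the 11 across.
R4C1 = 1: the only remaining digit allowed by both the 4 across and the 27 down.
R4C2 = 4 − 1 = 3 completes the 4 across.

1 3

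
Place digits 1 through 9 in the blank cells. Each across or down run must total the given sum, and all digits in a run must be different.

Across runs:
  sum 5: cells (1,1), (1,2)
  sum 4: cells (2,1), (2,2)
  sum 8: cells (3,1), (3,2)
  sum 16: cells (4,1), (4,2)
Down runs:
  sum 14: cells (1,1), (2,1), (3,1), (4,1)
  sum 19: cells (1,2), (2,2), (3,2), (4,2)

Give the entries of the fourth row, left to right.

7 9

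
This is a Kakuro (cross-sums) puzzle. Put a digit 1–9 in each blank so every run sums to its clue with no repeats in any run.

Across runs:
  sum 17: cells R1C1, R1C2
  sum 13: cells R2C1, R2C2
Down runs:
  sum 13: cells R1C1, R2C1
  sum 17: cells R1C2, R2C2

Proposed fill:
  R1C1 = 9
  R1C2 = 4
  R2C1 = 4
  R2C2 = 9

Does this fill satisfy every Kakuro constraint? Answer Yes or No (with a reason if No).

No — the down run R1C2–R2C2 sums to 13, not 17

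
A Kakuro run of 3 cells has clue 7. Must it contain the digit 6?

The only way to make 7 from 3 distinct digits is {1,2,4}, which does not contain 6.

No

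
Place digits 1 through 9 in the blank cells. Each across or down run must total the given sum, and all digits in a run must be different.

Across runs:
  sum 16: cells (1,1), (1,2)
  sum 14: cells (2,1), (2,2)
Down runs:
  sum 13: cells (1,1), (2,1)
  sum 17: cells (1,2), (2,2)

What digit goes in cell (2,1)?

6

16 in 2 cells must be {7,9}; 17 in 2 cells must be {8,9}.
The 16 across and the 17 down share only 9, so (1,2) = 9.
(2,2) = 17 − 9 = 8 completes the 17 down.
(1,1) = 16 − 9 = 7 completes the 16 across.
(2,1) = 14 − 8 = 6 completes the 14 across.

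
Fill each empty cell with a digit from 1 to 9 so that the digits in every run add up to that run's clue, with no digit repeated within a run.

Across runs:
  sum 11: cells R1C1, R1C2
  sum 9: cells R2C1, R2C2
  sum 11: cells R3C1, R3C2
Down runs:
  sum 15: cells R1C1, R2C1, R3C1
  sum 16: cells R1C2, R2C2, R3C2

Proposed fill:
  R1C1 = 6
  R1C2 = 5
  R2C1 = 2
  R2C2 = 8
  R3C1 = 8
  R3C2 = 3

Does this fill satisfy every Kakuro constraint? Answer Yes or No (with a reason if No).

No — the down run R1C1–R3C1 sums to 16, not 15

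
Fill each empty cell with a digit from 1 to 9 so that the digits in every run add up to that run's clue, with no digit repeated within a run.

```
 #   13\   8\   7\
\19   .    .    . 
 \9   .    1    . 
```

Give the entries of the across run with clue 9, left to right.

R1C2 = 8 − 1 = 7 completes the 8 down.
No cell is forced outright now. R2C1 can only be 5 or 6 (the digits allowed by both its 9 across and its 13 down). If R2C1 = 6: then R1C1 would have to be in {3,4,8,9} for the 19 across but in {7} for the 13 down — contradiction. So R2C1 = 5.
R1C1 = 13 − 5 = 8 completes the 13 down.
R1C3 = 19 − 15 = 4 completes the 19 across.
R2C3 = 9 − 6 = 3 completes the 9 across.

5, 1, 3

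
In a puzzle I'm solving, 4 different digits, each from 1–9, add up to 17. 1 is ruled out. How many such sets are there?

4 distinct digits from 1–9 sum between 10 and 30.
Dropping sets that contain 1.
Enumerating: {2,3,4,8}, {2,3,5,7}, {2,4,5,6}.

3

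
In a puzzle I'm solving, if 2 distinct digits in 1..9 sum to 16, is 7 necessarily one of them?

Yes

The only way to make 16 from 2 distinct digits is {7,9}, which contains 7.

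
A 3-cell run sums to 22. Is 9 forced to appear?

Every partition of 22 into 3 distinct digits includes 9: {5,8,9}, {6,7,9}.

Yes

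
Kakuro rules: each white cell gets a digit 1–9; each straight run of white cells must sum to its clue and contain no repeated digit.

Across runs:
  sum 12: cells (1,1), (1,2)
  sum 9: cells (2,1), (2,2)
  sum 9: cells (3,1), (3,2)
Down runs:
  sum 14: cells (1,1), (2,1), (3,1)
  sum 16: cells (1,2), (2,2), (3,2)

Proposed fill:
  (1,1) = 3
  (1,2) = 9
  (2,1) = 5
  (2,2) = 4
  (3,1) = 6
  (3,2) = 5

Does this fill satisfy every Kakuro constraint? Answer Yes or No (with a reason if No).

No — the down run (1,2)–(3,2) sums to 18, not 16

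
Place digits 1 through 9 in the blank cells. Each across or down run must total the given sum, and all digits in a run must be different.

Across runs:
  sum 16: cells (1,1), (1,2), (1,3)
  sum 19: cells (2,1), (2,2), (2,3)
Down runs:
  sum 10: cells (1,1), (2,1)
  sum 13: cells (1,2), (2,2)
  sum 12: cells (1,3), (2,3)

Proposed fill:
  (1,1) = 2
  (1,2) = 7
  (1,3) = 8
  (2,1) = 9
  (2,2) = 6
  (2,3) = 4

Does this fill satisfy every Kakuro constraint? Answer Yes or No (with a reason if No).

No — the down run (1,1)–(2,1) sums to 11, not 10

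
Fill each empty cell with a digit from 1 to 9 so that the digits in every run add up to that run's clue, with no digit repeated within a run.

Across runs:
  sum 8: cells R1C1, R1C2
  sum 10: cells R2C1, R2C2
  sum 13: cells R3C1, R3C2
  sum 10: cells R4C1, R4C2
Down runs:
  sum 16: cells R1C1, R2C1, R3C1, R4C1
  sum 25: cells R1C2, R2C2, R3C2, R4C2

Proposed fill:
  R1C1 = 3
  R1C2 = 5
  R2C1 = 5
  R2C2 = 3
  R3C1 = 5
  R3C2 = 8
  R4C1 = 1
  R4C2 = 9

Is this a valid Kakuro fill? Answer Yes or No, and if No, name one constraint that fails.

No — the across run R2C1–R2C2 sums to 8, not 10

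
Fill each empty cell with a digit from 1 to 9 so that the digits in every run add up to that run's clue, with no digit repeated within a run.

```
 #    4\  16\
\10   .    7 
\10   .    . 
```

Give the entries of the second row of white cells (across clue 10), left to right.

1, 9

4 in 2 cells must be {1,3}; 16 in 2 cells must be {7,9}.
R1C1 = 10 − 7 = 3 completes the 10 across.
R2C1 = 4 − 3 = 1 completes the 4 down.
R2C2 = 10 − 1 = 9 completes the 10 across.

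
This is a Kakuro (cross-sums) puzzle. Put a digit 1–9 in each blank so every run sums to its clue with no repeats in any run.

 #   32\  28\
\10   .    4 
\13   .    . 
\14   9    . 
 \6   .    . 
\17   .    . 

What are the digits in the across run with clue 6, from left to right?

17 in 2 cells must be {8,9}.
R1C1 = 10 − 4 = 6 completes the 10 across.
R3C2 = 14 − 9 = 5 completes the 14 across.
R4C2 = 2: the only remaining digit allowed by both the 6 across and the 28 down.
R5C1 = 8: the only remaining digit allowed by both the 17 across and the 32 down.
R5C2 = 17 − 8 = 9 completes the 17 across.
R2C2 = 28 − 20 = 8 completes the 28 down.
R4C1 = 6 − 2 = 4 completes the 6 across.

4 2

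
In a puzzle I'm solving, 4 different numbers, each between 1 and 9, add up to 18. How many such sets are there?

4 distinct digits from 1–9 sum between 10 and 30.

11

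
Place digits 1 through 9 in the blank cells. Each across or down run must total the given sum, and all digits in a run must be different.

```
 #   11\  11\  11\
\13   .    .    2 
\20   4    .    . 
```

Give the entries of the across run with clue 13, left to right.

R1C1 = 11 − 4 = 7 completes the 11 down.
R1C2 = 13 − 9 = 4 completes the 13 across.
R2C2 = 11 − 4 = 7 completes the 11 down.
R2C3 = 20 − 11 = 9 completes the 20 across.

7 4 2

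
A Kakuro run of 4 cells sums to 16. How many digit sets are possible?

8

4 distinct digits from 1–9 sum between 10 and 30.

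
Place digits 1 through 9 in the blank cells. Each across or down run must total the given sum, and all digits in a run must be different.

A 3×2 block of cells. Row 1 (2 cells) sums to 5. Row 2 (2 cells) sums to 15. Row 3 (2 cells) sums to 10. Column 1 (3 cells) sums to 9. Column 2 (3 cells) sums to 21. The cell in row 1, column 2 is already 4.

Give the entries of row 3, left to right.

2, 8

(1,1) = 5 − 4 = 1 completes the 5 across.
Given what's placed, (2,1) must be 6 to fit the 15 across and 9 down.
(2,2) = 15 − 6 = 9 completes the 15 across.
(3,1) = 9 − 7 = 2 completes the 9 down.
(3,2) = 10 − 2 = 8 completes the 10 across.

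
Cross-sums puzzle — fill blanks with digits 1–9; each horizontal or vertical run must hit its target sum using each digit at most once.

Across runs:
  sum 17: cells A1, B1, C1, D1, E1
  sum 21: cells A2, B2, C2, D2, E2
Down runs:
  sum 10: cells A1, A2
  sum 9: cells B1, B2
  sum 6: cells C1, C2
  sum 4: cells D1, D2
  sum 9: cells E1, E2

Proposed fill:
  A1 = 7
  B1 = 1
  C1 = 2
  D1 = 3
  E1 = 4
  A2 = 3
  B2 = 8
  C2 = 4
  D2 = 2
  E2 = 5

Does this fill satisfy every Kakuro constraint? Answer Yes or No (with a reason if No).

No — the down run D1–D2 sums to 5, not 4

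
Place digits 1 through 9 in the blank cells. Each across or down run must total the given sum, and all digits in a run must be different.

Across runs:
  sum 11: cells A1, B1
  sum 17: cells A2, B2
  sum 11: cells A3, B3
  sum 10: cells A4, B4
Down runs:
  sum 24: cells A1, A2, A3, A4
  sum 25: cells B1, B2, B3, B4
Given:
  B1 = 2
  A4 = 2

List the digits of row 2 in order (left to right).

8 9

17 in 2 cells must be {8,9}.
A1 = 11 − 2 = 9 completes the 11 across.
A2 = 8: the only remaining digit allowed by both the 17 across and the 24 down.
B2 = 17 − 8 = 9 completes the 17 across.
A3 = 24 − 19 = 5 completes the 24 down.
B3 = 11 − 5 = 6 completes the 11 across.
B4 = 10 − 2 = 8 completes the 10 across.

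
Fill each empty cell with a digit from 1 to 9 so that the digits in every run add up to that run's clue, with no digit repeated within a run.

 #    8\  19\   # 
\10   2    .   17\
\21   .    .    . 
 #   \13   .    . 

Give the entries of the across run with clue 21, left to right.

6 7 8

17 in 2 cells must be {8,9}.
R1C2 = 10 − 2 = 8 completes the 10 across.
R2C1 = 8 − 2 = 6 completes the 8 down.
R2C2 = 7: the only remaining digit allowed by both the 21 across and the 19 down.
R2C3 = 21 − 13 = 8 completes the 21 across.
R3C2 = 19 − 15 = 4 completes the 19 down.
R3C3 = 13 − 4 = 9 completes the 13 across.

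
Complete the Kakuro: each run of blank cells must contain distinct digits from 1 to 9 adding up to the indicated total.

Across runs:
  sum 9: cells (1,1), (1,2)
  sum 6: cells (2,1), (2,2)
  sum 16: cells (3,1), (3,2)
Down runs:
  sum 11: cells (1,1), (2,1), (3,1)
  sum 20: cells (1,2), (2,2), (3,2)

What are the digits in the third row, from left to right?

16 in 2 cells must be {7,9}.
The 16 across and the 11 down share only 7, so (3,1) = 7.
(3,2) = 16 − 7 = 9 completes the 16 across.
Given what's placed, (2,1) must be 1 to fit the 6 across and 11 down.
(2,2) = 6 − 1 = 5 completes the 6 across.
(1,1) = 11 − 8 = 3 completes the 11 down.
(1,2) = 9 − 3 = 6 completes the 9 across.

7 9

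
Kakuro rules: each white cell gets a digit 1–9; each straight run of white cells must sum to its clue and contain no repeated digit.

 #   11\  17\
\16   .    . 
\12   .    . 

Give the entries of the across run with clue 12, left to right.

16 in 2 cells must be {7,9}; 17 in 2 cells must be {8,9}.
The 16 across and the 17 down share only 9, so R1C2 = 9.
R2C2 = 17 − 9 = 8 completes the 17 down.
R1C1 = 16 − 9 = 7 completes the 16 across.
R2C1 = 12 − 8 = 4 completes the 12 across.

4, 8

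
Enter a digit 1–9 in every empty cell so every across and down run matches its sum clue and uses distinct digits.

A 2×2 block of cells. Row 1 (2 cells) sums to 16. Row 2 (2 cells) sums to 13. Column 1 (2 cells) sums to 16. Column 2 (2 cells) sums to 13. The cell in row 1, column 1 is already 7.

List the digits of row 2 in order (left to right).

9 4

16 in 2 cells must be {7,9}.
(1,2) = 16 − 7 = 9 completes the 16 across.
(2,1) = 16 − 7 = 9 completes the 16 down.
(2,2) = 13 − 9 = 4 completes the 13 across.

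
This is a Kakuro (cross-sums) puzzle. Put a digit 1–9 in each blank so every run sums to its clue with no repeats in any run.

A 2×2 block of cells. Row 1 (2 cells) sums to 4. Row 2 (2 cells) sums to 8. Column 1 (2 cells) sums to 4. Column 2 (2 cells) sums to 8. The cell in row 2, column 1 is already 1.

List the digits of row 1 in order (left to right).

4 in 2 cells must be {1,3}.
(1,1) = 4 − 1 = 3 completes the 4 down.
(1,2) = 4 − 3 = 1 completes the 4 across.
(2,2) = 8 − 1 = 7 completes the 8 across.

3 1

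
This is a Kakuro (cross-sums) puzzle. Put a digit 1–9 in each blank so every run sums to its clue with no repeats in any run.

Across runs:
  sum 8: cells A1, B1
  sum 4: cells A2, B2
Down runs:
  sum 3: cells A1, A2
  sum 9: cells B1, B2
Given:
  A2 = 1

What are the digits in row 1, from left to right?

4 in 2 cells must be {1,3}; 3 in 2 cells must be {1,2}.
A1 = 3 − 1 = 2 completes the 3 down.
B1 = 8 − 2 = 6 completes the 8 across.
B2 = 4 − 1 = 3 completes the 4 across.

2 6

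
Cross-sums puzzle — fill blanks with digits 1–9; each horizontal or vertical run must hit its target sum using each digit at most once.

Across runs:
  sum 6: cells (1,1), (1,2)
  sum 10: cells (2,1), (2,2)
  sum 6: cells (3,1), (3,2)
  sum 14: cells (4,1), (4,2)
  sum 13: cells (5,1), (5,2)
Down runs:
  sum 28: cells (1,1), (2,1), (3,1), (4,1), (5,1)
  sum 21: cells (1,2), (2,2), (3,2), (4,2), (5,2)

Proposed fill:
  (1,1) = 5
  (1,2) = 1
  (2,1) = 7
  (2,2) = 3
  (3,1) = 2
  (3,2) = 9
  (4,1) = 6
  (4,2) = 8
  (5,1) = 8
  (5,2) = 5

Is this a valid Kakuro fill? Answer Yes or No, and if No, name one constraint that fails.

No — the across run (3,1)–(3,2) sums to 11, not 6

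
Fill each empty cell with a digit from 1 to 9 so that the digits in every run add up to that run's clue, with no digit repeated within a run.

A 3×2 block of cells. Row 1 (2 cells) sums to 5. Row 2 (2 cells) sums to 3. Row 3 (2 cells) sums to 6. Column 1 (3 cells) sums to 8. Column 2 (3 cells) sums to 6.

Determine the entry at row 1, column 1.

2

3 in 2 cells must be {1,2}; 6 in 3 cells must be {1,2,3}.
Nothing is forced directly, so branch on (2,1), whose candidates are 1 or 2. If (2,1) = 2: that forces (1,1) = 1, after which (1,2) would have to be in {4} for the 5 across but in {1,2,3} for the 6 down — contradiction. So (2,1) = 1.
(2,2) = 3 − 1 = 2 completes the 3 across.
Given what's placed, (3,2) must be 1 to fit the 6 across and 6 down.
(1,2) = 6 − 3 = 3 completes the 6 down.
(3,1) = 6 − 1 = 5 completes the 6 across.
(1,1) = 5 − 3 = 2 completes the 5 across.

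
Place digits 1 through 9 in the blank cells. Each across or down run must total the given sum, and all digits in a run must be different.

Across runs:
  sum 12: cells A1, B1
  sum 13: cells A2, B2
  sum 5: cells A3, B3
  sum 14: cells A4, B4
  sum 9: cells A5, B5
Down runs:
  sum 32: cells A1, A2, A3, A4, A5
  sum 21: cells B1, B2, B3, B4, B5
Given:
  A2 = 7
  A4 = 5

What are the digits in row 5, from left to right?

8 1

B2 = 13 − 7 = 6 completes the 13 across.
Given what's placed, A3 must be 3 to fit the 5 across and 32 down.
B3 = 5 − 3 = 2 completes the 5 across.
B4 = 14 − 5 = 9 completes the 14 across.
A5 = 8: the only remaining digit allowed by both the 9 across and the 32 down.
B5 = 9 − 8 = 1 completes the 9 across.
A1 = 32 − 23 = 9 completes the 32 down.
B1 = 12 − 9 = 3 completes the 12 across.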